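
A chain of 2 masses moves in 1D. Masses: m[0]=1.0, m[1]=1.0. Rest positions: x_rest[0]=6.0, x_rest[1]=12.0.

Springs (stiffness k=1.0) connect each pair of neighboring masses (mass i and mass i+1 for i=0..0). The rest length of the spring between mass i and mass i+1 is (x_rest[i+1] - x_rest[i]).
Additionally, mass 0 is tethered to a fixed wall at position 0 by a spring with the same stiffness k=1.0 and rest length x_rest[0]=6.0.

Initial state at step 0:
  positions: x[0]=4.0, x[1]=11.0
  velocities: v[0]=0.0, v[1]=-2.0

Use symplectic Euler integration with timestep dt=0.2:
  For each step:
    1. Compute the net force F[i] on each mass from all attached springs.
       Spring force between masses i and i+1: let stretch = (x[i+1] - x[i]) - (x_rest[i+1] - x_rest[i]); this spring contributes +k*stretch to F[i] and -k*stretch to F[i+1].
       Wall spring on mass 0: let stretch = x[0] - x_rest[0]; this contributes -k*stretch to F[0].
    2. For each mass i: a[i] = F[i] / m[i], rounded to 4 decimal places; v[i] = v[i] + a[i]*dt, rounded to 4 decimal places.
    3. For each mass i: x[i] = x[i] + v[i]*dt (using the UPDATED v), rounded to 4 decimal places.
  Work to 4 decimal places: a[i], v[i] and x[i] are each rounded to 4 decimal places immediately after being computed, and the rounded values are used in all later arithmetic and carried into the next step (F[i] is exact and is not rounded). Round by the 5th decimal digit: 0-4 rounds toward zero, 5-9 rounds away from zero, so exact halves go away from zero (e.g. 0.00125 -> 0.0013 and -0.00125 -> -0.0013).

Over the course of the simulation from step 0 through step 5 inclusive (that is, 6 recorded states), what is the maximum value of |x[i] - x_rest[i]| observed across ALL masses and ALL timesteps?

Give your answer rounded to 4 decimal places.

Step 0: x=[4.0000 11.0000] v=[0.0000 -2.0000]
Step 1: x=[4.1200 10.5600] v=[0.6000 -2.2000]
Step 2: x=[4.3328 10.1024] v=[1.0640 -2.2880]
Step 3: x=[4.6031 9.6540] v=[1.3514 -2.2419]
Step 4: x=[4.8913 9.2436] v=[1.4410 -2.0521]
Step 5: x=[5.1579 8.8991] v=[1.3332 -1.7226]
Max displacement = 3.1009

Answer: 3.1009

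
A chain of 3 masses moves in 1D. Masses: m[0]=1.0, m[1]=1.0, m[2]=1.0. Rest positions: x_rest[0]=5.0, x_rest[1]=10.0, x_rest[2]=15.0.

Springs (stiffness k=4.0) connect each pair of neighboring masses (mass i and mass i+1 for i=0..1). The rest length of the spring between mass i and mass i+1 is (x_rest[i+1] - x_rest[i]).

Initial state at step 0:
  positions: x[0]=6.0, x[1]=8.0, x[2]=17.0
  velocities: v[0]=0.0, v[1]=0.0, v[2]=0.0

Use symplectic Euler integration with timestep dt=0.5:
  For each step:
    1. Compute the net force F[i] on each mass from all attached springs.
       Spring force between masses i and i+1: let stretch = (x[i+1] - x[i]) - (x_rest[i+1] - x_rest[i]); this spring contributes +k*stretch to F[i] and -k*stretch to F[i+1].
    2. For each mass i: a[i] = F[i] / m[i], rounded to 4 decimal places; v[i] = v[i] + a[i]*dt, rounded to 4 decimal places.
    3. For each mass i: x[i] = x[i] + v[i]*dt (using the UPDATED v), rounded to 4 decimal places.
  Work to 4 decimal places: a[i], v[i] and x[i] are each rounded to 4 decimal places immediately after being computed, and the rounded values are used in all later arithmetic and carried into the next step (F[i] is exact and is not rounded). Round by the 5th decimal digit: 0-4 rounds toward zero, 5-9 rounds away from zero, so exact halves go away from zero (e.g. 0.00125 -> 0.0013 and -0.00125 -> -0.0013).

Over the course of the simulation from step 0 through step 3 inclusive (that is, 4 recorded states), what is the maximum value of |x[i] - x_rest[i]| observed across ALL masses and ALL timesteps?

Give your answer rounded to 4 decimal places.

Step 0: x=[6.0000 8.0000 17.0000] v=[0.0000 0.0000 0.0000]
Step 1: x=[3.0000 15.0000 13.0000] v=[-6.0000 14.0000 -8.0000]
Step 2: x=[7.0000 8.0000 16.0000] v=[8.0000 -14.0000 6.0000]
Step 3: x=[7.0000 8.0000 16.0000] v=[0.0000 0.0000 0.0000]
Max displacement = 5.0000

Answer: 5.0000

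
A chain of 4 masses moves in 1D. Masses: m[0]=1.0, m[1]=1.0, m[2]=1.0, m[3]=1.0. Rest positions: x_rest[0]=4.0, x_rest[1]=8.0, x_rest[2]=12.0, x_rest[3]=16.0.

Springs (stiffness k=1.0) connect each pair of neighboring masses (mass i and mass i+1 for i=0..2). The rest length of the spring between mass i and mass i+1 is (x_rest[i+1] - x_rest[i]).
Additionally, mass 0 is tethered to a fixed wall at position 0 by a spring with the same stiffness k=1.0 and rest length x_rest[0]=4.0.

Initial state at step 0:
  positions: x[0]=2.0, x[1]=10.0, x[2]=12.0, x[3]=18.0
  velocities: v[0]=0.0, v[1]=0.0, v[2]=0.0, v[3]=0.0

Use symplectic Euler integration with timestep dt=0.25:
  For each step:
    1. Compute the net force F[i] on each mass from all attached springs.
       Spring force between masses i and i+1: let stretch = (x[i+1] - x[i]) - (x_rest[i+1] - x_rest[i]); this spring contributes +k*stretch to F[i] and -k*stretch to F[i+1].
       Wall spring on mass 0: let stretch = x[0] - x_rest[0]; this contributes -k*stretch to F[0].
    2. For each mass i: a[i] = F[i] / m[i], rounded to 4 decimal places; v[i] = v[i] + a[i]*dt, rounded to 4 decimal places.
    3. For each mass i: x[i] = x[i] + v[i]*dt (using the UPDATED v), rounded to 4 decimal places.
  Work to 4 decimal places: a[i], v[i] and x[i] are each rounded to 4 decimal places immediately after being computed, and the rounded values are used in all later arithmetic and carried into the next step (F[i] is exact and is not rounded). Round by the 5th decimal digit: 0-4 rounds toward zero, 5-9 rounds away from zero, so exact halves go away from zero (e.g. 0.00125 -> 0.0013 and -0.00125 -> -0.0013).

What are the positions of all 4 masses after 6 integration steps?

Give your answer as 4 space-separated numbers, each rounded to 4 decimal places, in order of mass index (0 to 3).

Answer: 6.0163 6.7193 13.9626 16.6177

Derivation:
Step 0: x=[2.0000 10.0000 12.0000 18.0000] v=[0.0000 0.0000 0.0000 0.0000]
Step 1: x=[2.3750 9.6250 12.2500 17.8750] v=[1.5000 -1.5000 1.0000 -0.5000]
Step 2: x=[3.0547 8.9609 12.6875 17.6484] v=[2.7188 -2.6563 1.7500 -0.9063]
Step 3: x=[3.9126 8.1606 13.2022 17.3618] v=[3.4317 -3.2012 2.0586 -1.1465]
Step 4: x=[4.7915 7.4099 13.6617 17.0652] v=[3.5156 -3.0028 1.8381 -1.1864]
Step 5: x=[5.5346 6.8863 13.9432 16.8059] v=[2.9723 -2.0945 1.1260 -1.0373]
Step 6: x=[6.0163 6.7193 13.9626 16.6177] v=[1.9266 -0.6682 0.0775 -0.7530]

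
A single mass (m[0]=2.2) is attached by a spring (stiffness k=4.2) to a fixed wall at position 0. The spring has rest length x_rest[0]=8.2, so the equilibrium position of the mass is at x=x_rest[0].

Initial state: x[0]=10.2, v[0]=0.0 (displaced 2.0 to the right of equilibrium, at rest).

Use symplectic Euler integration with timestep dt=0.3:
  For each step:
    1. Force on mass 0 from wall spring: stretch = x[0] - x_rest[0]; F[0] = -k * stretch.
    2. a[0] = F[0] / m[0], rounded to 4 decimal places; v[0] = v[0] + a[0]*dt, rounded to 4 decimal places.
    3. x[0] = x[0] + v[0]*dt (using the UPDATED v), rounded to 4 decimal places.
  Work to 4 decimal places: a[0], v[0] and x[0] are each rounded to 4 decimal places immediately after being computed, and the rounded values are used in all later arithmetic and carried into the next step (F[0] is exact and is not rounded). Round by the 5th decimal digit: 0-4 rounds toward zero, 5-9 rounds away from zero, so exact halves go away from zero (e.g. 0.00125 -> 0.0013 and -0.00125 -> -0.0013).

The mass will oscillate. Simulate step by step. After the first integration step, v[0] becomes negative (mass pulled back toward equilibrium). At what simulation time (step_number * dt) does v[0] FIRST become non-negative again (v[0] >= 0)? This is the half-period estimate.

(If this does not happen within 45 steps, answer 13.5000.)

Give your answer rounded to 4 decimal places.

Step 0: x=[10.2000] v=[0.0000]
Step 1: x=[9.8564] v=[-1.1455]
Step 2: x=[9.2281] v=[-2.0942]
Step 3: x=[8.4232] v=[-2.6830]
Step 4: x=[7.5800] v=[-2.8108]
Step 5: x=[6.8433] v=[-2.4557]
Step 6: x=[6.3397] v=[-1.6787]
Step 7: x=[6.1557] v=[-0.6133]
Step 8: x=[6.3230] v=[0.5575]
First v>=0 after going negative at step 8, time=2.4000

Answer: 2.4000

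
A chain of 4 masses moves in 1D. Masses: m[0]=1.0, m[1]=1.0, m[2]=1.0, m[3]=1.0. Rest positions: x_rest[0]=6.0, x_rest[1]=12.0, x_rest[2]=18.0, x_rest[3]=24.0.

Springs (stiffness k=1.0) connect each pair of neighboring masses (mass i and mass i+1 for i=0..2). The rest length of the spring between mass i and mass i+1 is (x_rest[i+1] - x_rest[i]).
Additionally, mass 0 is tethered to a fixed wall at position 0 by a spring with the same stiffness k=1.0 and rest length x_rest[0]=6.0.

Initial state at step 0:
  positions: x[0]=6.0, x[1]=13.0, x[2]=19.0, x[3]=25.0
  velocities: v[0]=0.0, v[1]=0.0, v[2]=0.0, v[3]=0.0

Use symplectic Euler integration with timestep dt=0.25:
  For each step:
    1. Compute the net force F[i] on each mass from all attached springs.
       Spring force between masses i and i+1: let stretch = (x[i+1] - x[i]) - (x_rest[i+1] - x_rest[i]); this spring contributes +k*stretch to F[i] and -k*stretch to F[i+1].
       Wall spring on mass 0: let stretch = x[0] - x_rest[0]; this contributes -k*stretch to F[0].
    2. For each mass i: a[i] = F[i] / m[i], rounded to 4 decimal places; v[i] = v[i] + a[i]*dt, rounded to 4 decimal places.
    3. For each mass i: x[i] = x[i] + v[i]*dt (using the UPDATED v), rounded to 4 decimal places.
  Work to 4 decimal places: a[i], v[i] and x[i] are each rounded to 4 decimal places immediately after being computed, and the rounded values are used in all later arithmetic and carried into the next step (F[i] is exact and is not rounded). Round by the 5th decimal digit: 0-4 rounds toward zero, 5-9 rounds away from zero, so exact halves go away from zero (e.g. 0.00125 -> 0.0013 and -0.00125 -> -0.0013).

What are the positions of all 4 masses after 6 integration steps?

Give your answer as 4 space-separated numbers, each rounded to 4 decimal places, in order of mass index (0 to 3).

Step 0: x=[6.0000 13.0000 19.0000 25.0000] v=[0.0000 0.0000 0.0000 0.0000]
Step 1: x=[6.0625 12.9375 19.0000 25.0000] v=[0.2500 -0.2500 0.0000 0.0000]
Step 2: x=[6.1758 12.8242 18.9961 25.0000] v=[0.4531 -0.4531 -0.0156 0.0000]
Step 3: x=[6.3186 12.6812 18.9817 24.9998] v=[0.5713 -0.5722 -0.0576 -0.0010]
Step 4: x=[6.4642 12.5343 18.9497 24.9984] v=[0.5823 -0.5877 -0.1282 -0.0055]
Step 5: x=[6.5852 12.4090 18.8947 24.9940] v=[0.4838 -0.5014 -0.2199 -0.0177]
Step 6: x=[6.6586 12.3250 18.8156 24.9834] v=[0.2935 -0.3359 -0.3165 -0.0425]

Answer: 6.6586 12.3250 18.8156 24.9834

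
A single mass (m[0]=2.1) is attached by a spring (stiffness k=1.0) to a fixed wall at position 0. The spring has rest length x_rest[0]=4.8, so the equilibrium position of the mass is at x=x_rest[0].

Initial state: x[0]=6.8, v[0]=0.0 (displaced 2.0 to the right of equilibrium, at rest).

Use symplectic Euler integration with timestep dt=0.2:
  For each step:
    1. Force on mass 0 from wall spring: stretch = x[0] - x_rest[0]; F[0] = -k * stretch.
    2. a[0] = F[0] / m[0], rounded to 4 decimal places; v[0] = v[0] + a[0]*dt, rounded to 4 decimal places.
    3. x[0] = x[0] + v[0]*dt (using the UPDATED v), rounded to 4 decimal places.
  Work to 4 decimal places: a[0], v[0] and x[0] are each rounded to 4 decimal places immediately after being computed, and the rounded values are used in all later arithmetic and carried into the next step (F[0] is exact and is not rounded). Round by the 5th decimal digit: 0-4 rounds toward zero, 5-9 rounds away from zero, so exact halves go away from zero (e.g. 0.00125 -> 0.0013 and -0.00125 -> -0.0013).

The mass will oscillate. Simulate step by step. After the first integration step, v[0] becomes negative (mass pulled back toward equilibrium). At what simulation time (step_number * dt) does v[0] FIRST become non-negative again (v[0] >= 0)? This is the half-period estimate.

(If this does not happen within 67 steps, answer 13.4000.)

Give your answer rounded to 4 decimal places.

Step 0: x=[6.8000] v=[0.0000]
Step 1: x=[6.7619] v=[-0.1905]
Step 2: x=[6.6864] v=[-0.3773]
Step 3: x=[6.5750] v=[-0.5570]
Step 4: x=[6.4298] v=[-0.7260]
Step 5: x=[6.2536] v=[-0.8812]
Step 6: x=[6.0497] v=[-1.0196]
Step 7: x=[5.8220] v=[-1.1386]
Step 8: x=[5.5748] v=[-1.2359]
Step 9: x=[5.3129] v=[-1.3097]
Step 10: x=[5.0412] v=[-1.3585]
Step 11: x=[4.7649] v=[-1.3815]
Step 12: x=[4.4893] v=[-1.3782]
Step 13: x=[4.2196] v=[-1.3486]
Step 14: x=[3.9609] v=[-1.2933]
Step 15: x=[3.7182] v=[-1.2134]
Step 16: x=[3.4961] v=[-1.1104]
Step 17: x=[3.2989] v=[-0.9862]
Step 18: x=[3.1303] v=[-0.8432]
Step 19: x=[2.9935] v=[-0.6842]
Step 20: x=[2.8911] v=[-0.5122]
Step 21: x=[2.8250] v=[-0.3304]
Step 22: x=[2.7965] v=[-0.1423]
Step 23: x=[2.8062] v=[0.0485]
First v>=0 after going negative at step 23, time=4.6000

Answer: 4.6000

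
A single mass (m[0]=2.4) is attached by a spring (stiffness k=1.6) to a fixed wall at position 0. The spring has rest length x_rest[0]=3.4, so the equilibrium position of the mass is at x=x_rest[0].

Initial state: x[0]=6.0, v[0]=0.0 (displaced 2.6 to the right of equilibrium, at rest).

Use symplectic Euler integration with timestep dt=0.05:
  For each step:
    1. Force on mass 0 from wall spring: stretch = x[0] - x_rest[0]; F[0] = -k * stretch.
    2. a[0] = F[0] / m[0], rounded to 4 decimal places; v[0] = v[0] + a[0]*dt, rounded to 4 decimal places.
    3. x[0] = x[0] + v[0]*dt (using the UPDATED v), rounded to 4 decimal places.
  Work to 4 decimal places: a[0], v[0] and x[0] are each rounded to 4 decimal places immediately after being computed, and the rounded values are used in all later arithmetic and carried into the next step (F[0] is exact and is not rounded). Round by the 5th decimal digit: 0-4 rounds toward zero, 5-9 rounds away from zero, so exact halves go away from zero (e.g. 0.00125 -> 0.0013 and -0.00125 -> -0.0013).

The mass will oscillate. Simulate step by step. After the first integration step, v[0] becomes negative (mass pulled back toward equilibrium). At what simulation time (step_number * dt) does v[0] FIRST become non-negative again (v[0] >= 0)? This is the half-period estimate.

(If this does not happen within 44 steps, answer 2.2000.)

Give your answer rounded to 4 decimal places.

Answer: 2.2000

Derivation:
Step 0: x=[6.0000] v=[0.0000]
Step 1: x=[5.9957] v=[-0.0867]
Step 2: x=[5.9870] v=[-0.1732]
Step 3: x=[5.9740] v=[-0.2594]
Step 4: x=[5.9567] v=[-0.3452]
Step 5: x=[5.9352] v=[-0.4304]
Step 6: x=[5.9095] v=[-0.5149]
Step 7: x=[5.8796] v=[-0.5986]
Step 8: x=[5.8455] v=[-0.6813]
Step 9: x=[5.8074] v=[-0.7628]
Step 10: x=[5.7653] v=[-0.8430]
Step 11: x=[5.7192] v=[-0.9218]
Step 12: x=[5.6692] v=[-0.9991]
Step 13: x=[5.6155] v=[-1.0747]
Step 14: x=[5.5581] v=[-1.1486]
Step 15: x=[5.4971] v=[-1.2205]
Step 16: x=[5.4326] v=[-1.2904]
Step 17: x=[5.3647] v=[-1.3582]
Step 18: x=[5.2935] v=[-1.4237]
Step 19: x=[5.2192] v=[-1.4868]
Step 20: x=[5.1418] v=[-1.5474]
Step 21: x=[5.0615] v=[-1.6055]
Step 22: x=[4.9785] v=[-1.6609]
Step 23: x=[4.8928] v=[-1.7135]
Step 24: x=[4.8046] v=[-1.7633]
Step 25: x=[4.7141] v=[-1.8101]
Step 26: x=[4.6214] v=[-1.8539]
Step 27: x=[4.5267] v=[-1.8946]
Step 28: x=[4.4301] v=[-1.9322]
Step 29: x=[4.3318] v=[-1.9665]
Step 30: x=[4.2319] v=[-1.9976]
Step 31: x=[4.1306] v=[-2.0253]
Step 32: x=[4.0281] v=[-2.0497]
Step 33: x=[3.9246] v=[-2.0706]
Step 34: x=[3.8202] v=[-2.0881]
Step 35: x=[3.7151] v=[-2.1021]
Step 36: x=[3.6095] v=[-2.1126]
Step 37: x=[3.5035] v=[-2.1196]
Step 38: x=[3.3973] v=[-2.1231]
Step 39: x=[3.2912] v=[-2.1230]
Step 40: x=[3.1852] v=[-2.1194]
Step 41: x=[3.0796] v=[-2.1122]
Step 42: x=[2.9745] v=[-2.1015]
Step 43: x=[2.8701] v=[-2.0873]
Step 44: x=[2.7666] v=[-2.0696]
v[0] did not become non-negative within 44 steps; using fallback time=2.2000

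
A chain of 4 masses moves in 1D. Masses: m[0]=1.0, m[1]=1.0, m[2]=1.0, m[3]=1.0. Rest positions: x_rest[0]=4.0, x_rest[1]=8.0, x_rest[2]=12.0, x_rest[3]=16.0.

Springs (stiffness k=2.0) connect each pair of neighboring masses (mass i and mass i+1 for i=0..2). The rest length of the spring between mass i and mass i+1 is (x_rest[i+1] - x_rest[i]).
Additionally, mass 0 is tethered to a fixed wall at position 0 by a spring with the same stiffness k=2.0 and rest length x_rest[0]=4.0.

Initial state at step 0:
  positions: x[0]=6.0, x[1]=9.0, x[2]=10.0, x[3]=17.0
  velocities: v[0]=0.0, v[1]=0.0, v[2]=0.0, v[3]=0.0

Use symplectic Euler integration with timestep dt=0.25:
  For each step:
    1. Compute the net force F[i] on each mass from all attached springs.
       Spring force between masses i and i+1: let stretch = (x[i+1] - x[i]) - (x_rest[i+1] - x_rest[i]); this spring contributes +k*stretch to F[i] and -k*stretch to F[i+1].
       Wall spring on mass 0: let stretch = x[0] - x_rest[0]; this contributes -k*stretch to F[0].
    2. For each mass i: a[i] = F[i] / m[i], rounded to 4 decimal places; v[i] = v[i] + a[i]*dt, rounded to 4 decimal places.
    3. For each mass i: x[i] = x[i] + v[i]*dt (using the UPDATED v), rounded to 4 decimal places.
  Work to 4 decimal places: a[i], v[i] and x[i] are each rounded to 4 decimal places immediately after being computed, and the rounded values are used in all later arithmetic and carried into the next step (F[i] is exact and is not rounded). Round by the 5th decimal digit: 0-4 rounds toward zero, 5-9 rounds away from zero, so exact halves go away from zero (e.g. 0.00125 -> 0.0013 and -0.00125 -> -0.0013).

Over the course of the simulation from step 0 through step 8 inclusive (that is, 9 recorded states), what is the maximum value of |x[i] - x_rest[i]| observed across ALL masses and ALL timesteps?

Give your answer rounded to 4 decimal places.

Answer: 2.3662

Derivation:
Step 0: x=[6.0000 9.0000 10.0000 17.0000] v=[0.0000 0.0000 0.0000 0.0000]
Step 1: x=[5.6250 8.7500 10.7500 16.6250] v=[-1.5000 -1.0000 3.0000 -1.5000]
Step 2: x=[4.9375 8.3594 11.9844 16.0156] v=[-2.7500 -1.5625 4.9375 -2.4375]
Step 3: x=[4.0606 7.9942 13.2696 15.4023] v=[-3.5078 -1.4610 5.1406 -2.4531]
Step 4: x=[3.1678 7.7967 14.1619 15.0224] v=[-3.5713 -0.7901 3.5693 -1.5195]
Step 5: x=[2.4576 7.8162 14.3662 15.0350] v=[-2.8408 0.0781 0.8170 0.0503]
Step 6: x=[2.1100 7.9847 13.8353 15.4640] v=[-1.3903 0.6738 -2.1236 1.7159]
Step 7: x=[2.2330 8.1502 12.7767 16.1894] v=[0.4921 0.6618 -4.2346 2.9016]
Step 8: x=[2.8166 8.1543 11.5663 16.9882] v=[2.3342 0.0165 -4.8415 3.1953]
Max displacement = 2.3662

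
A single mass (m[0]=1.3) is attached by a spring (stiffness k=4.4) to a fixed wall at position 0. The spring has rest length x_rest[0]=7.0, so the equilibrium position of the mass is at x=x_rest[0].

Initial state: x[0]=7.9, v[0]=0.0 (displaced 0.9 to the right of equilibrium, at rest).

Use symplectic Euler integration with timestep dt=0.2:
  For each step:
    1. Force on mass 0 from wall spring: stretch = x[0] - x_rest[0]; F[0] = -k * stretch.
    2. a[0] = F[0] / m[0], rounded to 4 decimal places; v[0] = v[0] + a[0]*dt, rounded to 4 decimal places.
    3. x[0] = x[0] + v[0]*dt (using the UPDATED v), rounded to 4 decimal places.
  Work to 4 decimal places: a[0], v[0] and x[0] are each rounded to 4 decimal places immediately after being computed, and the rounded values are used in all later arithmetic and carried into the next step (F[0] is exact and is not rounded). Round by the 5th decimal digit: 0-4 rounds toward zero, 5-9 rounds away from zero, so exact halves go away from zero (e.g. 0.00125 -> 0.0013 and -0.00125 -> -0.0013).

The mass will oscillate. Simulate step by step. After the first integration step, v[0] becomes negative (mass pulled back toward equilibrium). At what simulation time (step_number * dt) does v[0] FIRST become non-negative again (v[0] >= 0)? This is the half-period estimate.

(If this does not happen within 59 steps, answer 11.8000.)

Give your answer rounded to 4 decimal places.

Answer: 1.8000

Derivation:
Step 0: x=[7.9000] v=[0.0000]
Step 1: x=[7.7782] v=[-0.6092]
Step 2: x=[7.5510] v=[-1.1360]
Step 3: x=[7.2492] v=[-1.5090]
Step 4: x=[6.9137] v=[-1.6777]
Step 5: x=[6.5898] v=[-1.6193]
Step 6: x=[6.3215] v=[-1.3416]
Step 7: x=[6.1450] v=[-0.8823]
Step 8: x=[6.0843] v=[-0.3035]
Step 9: x=[6.1476] v=[0.3164]
First v>=0 after going negative at step 9, time=1.8000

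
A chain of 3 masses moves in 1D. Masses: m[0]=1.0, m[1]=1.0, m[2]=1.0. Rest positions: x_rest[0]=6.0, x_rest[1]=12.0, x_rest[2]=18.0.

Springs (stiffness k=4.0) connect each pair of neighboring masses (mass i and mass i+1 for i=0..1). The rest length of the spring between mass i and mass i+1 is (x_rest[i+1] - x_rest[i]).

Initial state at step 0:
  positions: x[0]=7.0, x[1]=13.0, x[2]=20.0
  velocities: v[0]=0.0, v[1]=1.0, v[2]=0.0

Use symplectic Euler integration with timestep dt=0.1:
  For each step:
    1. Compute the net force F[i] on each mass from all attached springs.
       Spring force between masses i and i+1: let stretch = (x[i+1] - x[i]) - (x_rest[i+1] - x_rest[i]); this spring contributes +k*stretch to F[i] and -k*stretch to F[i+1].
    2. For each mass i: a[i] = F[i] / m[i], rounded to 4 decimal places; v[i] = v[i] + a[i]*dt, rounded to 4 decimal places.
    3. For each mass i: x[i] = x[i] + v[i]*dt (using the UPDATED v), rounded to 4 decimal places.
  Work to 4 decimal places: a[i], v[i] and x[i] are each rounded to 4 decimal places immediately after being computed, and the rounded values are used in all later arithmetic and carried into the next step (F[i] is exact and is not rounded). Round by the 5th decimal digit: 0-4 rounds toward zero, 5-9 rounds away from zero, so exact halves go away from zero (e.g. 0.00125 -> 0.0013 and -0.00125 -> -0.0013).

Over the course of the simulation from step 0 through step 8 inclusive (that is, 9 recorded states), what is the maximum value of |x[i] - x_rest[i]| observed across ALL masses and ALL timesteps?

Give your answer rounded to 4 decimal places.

Answer: 2.0012

Derivation:
Step 0: x=[7.0000 13.0000 20.0000] v=[0.0000 1.0000 0.0000]
Step 1: x=[7.0000 13.1400 19.9600] v=[0.0000 1.4000 -0.4000]
Step 2: x=[7.0056 13.3072 19.8872] v=[0.0560 1.6720 -0.7280]
Step 3: x=[7.0233 13.4855 19.7912] v=[0.1766 1.7834 -0.9600]
Step 4: x=[7.0595 13.6576 19.6830] v=[0.3615 1.7208 -1.0823]
Step 5: x=[7.1196 13.8068 19.5738] v=[0.6007 1.4917 -1.0925]
Step 6: x=[7.2072 13.9192 19.4739] v=[0.8756 1.1236 -0.9993]
Step 7: x=[7.3232 13.9853 19.3918] v=[1.1604 0.6607 -0.8212]
Step 8: x=[7.4657 14.0012 19.3334] v=[1.4252 0.1585 -0.5838]
Max displacement = 2.0012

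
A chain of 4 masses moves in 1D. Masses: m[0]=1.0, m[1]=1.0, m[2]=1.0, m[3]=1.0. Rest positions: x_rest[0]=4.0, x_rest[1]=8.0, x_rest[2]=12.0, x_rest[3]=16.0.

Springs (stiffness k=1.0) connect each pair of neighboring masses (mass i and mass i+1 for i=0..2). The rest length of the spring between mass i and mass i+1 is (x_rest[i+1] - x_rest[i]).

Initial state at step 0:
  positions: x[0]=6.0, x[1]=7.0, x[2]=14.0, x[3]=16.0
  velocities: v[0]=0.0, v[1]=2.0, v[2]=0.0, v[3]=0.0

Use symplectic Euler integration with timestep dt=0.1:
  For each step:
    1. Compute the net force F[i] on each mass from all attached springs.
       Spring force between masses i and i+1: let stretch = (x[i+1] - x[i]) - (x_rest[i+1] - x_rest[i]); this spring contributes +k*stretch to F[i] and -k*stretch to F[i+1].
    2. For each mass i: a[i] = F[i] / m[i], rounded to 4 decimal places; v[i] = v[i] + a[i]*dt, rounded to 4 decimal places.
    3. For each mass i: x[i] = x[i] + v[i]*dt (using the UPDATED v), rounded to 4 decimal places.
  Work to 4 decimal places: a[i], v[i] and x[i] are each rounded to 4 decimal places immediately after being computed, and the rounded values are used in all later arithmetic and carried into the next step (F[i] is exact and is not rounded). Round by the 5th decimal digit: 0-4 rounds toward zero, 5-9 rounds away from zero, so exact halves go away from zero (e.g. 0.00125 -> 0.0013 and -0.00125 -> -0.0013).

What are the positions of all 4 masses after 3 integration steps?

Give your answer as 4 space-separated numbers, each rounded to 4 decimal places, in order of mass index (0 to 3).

Step 0: x=[6.0000 7.0000 14.0000 16.0000] v=[0.0000 2.0000 0.0000 0.0000]
Step 1: x=[5.9700 7.2600 13.9500 16.0200] v=[-0.3000 2.6000 -0.5000 0.2000]
Step 2: x=[5.9129 7.5740 13.8538 16.0593] v=[-0.5710 3.1400 -0.9620 0.3930]
Step 3: x=[5.8324 7.9342 13.7169 16.1166] v=[-0.8049 3.6019 -1.3694 0.5725]

Answer: 5.8324 7.9342 13.7169 16.1166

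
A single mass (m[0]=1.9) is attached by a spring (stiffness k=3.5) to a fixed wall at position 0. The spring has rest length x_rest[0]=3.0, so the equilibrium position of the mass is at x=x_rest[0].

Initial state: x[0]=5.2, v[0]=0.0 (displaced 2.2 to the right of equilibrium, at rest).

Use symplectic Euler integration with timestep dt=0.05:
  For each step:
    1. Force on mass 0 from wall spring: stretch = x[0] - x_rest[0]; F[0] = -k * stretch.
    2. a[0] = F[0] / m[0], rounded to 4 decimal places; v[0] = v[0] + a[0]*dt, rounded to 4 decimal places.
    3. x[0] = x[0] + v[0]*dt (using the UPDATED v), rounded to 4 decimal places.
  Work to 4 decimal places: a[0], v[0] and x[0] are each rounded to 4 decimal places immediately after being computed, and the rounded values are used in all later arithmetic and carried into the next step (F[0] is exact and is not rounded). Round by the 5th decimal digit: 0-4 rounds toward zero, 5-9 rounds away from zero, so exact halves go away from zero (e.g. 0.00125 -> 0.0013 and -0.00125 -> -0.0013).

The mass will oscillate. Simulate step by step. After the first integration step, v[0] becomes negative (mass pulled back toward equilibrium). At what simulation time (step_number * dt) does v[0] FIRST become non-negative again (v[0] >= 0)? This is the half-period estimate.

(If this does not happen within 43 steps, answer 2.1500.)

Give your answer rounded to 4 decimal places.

Answer: 2.1500

Derivation:
Step 0: x=[5.2000] v=[0.0000]
Step 1: x=[5.1899] v=[-0.2026]
Step 2: x=[5.1697] v=[-0.4043]
Step 3: x=[5.1395] v=[-0.6041]
Step 4: x=[5.0994] v=[-0.8012]
Step 5: x=[5.0497] v=[-0.9946]
Step 6: x=[4.9905] v=[-1.1834]
Step 7: x=[4.9222] v=[-1.3667]
Step 8: x=[4.8450] v=[-1.5437]
Step 9: x=[4.7593] v=[-1.7136]
Step 10: x=[4.6655] v=[-1.8756]
Step 11: x=[4.5641] v=[-2.0290]
Step 12: x=[4.4554] v=[-2.1731]
Step 13: x=[4.3400] v=[-2.3072]
Step 14: x=[4.2185] v=[-2.4306]
Step 15: x=[4.0914] v=[-2.5428]
Step 16: x=[3.9592] v=[-2.6433]
Step 17: x=[3.8226] v=[-2.7316]
Step 18: x=[3.6822] v=[-2.8074]
Step 19: x=[3.5387] v=[-2.8702]
Step 20: x=[3.3927] v=[-2.9198]
Step 21: x=[3.2449] v=[-2.9560]
Step 22: x=[3.0960] v=[-2.9786]
Step 23: x=[2.9466] v=[-2.9874]
Step 24: x=[2.7975] v=[-2.9825]
Step 25: x=[2.6493] v=[-2.9639]
Step 26: x=[2.5027] v=[-2.9316]
Step 27: x=[2.3584] v=[-2.8858]
Step 28: x=[2.2171] v=[-2.8267]
Step 29: x=[2.0794] v=[-2.7546]
Step 30: x=[1.9459] v=[-2.6698]
Step 31: x=[1.8173] v=[-2.5727]
Step 32: x=[1.6941] v=[-2.4638]
Step 33: x=[1.5769] v=[-2.3435]
Step 34: x=[1.4663] v=[-2.2124]
Step 35: x=[1.3627] v=[-2.0711]
Step 36: x=[1.2667] v=[-1.9203]
Step 37: x=[1.1787] v=[-1.7607]
Step 38: x=[1.0991] v=[-1.5930]
Step 39: x=[1.0282] v=[-1.4179]
Step 40: x=[0.9664] v=[-1.2363]
Step 41: x=[0.9140] v=[-1.0490]
Step 42: x=[0.8712] v=[-0.8569]
Step 43: x=[0.8382] v=[-0.6608]
v[0] did not become non-negative within 43 steps; using fallback time=2.1500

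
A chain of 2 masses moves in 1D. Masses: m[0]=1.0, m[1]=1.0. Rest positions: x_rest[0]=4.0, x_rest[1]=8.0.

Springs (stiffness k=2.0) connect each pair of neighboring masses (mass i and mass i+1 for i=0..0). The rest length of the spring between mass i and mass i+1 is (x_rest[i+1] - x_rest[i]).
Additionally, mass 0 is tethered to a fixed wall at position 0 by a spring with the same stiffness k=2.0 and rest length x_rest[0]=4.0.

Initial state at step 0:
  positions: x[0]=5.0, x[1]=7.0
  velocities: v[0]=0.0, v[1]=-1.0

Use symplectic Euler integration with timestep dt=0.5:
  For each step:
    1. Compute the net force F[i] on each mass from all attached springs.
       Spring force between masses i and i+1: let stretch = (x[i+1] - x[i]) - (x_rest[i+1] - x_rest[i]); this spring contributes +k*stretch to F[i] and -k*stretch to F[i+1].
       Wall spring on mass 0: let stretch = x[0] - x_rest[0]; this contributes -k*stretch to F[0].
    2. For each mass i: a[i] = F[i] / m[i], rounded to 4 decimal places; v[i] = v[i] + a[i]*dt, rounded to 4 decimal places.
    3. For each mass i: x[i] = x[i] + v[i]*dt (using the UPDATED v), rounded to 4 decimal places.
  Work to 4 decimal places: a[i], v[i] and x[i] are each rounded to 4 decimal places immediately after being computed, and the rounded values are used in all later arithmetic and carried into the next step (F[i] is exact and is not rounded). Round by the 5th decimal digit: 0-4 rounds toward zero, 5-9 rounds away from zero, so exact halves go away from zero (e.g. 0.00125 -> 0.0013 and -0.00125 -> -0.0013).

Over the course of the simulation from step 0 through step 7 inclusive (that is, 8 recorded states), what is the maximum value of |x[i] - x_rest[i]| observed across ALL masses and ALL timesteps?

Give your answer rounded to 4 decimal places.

Answer: 1.7500

Derivation:
Step 0: x=[5.0000 7.0000] v=[0.0000 -1.0000]
Step 1: x=[3.5000 7.5000] v=[-3.0000 1.0000]
Step 2: x=[2.2500 8.0000] v=[-2.5000 1.0000]
Step 3: x=[2.7500 7.6250] v=[1.0000 -0.7500]
Step 4: x=[4.3125 6.8125] v=[3.1250 -1.6250]
Step 5: x=[4.9688 6.7500] v=[1.3125 -0.1250]
Step 6: x=[4.0313 7.7969] v=[-1.8751 2.0938]
Step 7: x=[2.9609 8.9610] v=[-2.1408 2.3282]
Max displacement = 1.7500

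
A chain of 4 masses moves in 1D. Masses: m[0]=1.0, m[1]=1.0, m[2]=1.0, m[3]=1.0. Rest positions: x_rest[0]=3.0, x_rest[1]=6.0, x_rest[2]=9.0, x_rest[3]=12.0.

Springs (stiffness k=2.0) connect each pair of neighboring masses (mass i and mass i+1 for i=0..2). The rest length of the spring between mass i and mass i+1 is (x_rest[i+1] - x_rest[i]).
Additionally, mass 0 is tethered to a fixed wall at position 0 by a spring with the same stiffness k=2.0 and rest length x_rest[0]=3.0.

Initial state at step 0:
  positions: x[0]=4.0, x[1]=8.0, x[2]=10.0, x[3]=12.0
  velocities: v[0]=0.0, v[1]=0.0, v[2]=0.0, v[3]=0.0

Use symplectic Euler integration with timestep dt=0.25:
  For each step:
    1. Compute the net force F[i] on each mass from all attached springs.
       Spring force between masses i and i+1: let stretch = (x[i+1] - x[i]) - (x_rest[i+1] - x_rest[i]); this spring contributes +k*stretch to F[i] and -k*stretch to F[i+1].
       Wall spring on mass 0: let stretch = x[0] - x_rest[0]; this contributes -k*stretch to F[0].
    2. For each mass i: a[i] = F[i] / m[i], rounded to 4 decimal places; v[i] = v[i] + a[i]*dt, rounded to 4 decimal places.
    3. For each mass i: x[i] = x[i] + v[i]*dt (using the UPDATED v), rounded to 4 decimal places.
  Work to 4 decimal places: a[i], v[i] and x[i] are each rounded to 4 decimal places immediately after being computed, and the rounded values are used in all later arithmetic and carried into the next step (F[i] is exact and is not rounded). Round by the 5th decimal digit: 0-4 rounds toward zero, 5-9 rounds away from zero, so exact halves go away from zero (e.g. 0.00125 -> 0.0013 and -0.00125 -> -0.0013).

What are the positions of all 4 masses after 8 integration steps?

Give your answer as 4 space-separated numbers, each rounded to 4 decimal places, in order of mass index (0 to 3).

Answer: 2.0742 5.5304 9.3093 13.6308

Derivation:
Step 0: x=[4.0000 8.0000 10.0000 12.0000] v=[0.0000 0.0000 0.0000 0.0000]
Step 1: x=[4.0000 7.7500 10.0000 12.1250] v=[0.0000 -1.0000 0.0000 0.5000]
Step 2: x=[3.9688 7.3125 9.9844 12.3594] v=[-0.1250 -1.7500 -0.0625 0.9375]
Step 3: x=[3.8594 6.7910 9.9317 12.6719] v=[-0.4376 -2.0859 -0.2110 1.2500]
Step 4: x=[3.6340 6.2957 9.8289 13.0169] v=[-0.9015 -1.9814 -0.4113 1.3799]
Step 5: x=[3.2871 5.9093 9.6829 13.3384] v=[-1.3877 -1.5457 -0.5839 1.2859]
Step 6: x=[2.8571 5.6668 9.5222 13.5780] v=[-1.7202 -0.9700 -0.6430 0.9582]
Step 7: x=[2.4211 5.5550 9.3865 13.6856] v=[-1.7439 -0.4472 -0.5428 0.4303]
Step 8: x=[2.0742 5.5304 9.3093 13.6308] v=[-1.3875 -0.0984 -0.3090 -0.2193]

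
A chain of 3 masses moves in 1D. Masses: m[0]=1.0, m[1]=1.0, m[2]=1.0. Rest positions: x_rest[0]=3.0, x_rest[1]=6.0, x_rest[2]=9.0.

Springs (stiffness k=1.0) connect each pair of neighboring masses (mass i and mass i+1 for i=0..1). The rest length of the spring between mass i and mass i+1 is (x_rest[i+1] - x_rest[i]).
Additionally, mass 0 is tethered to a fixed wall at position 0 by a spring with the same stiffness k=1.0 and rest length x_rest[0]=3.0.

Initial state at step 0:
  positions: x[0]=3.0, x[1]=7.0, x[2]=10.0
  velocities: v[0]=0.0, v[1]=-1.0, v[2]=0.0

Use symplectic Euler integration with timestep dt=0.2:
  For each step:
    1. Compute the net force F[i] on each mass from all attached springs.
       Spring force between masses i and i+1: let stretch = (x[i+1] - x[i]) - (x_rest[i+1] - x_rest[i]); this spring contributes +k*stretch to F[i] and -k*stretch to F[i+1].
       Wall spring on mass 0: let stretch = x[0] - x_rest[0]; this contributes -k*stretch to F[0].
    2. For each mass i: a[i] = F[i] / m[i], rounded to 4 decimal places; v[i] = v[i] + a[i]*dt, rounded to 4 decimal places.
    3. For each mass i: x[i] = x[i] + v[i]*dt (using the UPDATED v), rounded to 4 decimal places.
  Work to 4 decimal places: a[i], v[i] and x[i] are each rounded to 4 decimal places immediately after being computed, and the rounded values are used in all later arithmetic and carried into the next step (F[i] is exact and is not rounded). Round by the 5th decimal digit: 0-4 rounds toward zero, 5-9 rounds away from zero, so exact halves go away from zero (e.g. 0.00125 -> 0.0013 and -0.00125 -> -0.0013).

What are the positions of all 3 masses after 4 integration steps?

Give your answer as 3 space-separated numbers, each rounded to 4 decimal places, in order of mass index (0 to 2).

Step 0: x=[3.0000 7.0000 10.0000] v=[0.0000 -1.0000 0.0000]
Step 1: x=[3.0400 6.7600 10.0000] v=[0.2000 -1.2000 0.0000]
Step 2: x=[3.1072 6.5008 9.9904] v=[0.3360 -1.2960 -0.0480]
Step 3: x=[3.1859 6.2454 9.9612] v=[0.3933 -1.2768 -0.1459]
Step 4: x=[3.2595 6.0163 9.9034] v=[0.3680 -1.1455 -0.2891]

Answer: 3.2595 6.0163 9.9034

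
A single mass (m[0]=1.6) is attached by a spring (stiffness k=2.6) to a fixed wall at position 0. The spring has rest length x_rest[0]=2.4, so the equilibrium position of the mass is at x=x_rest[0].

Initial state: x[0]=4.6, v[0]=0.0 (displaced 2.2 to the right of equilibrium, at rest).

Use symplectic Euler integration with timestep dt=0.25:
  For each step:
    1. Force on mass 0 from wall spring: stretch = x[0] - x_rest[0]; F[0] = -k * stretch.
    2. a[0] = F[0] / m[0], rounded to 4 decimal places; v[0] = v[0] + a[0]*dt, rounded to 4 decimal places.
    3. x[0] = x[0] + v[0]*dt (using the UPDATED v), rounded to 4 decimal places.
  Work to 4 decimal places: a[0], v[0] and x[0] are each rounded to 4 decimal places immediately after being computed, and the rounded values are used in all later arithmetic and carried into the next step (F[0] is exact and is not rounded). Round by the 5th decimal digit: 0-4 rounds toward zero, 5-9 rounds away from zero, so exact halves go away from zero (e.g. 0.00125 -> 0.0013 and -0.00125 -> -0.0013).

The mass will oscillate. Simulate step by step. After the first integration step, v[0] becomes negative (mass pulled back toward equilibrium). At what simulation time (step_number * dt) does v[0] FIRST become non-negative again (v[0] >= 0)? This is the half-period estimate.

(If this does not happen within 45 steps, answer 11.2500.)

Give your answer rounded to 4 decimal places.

Step 0: x=[4.6000] v=[0.0000]
Step 1: x=[4.3766] v=[-0.8938]
Step 2: x=[3.9524] v=[-1.6968]
Step 3: x=[3.3705] v=[-2.3275]
Step 4: x=[2.6901] v=[-2.7218]
Step 5: x=[1.9802] v=[-2.8397]
Step 6: x=[1.3129] v=[-2.6692]
Step 7: x=[0.7560] v=[-2.2276]
Step 8: x=[0.3661] v=[-1.5597]
Step 9: x=[0.1828] v=[-0.7334]
Step 10: x=[0.2247] v=[0.1674]
First v>=0 after going negative at step 10, time=2.5000

Answer: 2.5000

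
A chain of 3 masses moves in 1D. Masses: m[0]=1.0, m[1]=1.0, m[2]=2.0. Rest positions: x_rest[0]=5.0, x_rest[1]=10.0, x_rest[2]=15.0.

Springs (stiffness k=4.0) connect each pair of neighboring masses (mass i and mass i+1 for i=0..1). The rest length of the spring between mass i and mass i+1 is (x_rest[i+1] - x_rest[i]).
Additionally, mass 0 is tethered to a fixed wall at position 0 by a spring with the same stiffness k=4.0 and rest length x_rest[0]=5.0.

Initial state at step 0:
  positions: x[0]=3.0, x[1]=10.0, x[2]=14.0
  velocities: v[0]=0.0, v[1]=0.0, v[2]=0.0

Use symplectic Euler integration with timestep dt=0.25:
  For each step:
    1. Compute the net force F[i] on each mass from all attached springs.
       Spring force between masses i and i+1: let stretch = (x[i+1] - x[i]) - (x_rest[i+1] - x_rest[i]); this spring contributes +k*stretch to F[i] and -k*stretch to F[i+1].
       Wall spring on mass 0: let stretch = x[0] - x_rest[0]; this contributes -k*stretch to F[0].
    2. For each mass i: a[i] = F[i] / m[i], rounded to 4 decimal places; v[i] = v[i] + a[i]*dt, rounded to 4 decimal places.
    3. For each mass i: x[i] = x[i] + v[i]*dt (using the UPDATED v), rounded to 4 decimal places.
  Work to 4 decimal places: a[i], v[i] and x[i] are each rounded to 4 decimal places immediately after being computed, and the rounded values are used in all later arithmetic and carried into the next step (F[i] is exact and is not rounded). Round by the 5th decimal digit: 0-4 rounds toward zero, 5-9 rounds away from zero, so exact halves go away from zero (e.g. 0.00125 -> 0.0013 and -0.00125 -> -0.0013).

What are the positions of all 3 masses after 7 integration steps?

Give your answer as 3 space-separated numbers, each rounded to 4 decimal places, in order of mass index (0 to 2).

Answer: 4.1374 11.0858 14.4409

Derivation:
Step 0: x=[3.0000 10.0000 14.0000] v=[0.0000 0.0000 0.0000]
Step 1: x=[4.0000 9.2500 14.1250] v=[4.0000 -3.0000 0.5000]
Step 2: x=[5.3125 8.4063 14.2656] v=[5.2500 -3.3750 0.5625]
Step 3: x=[6.0703 8.2539 14.2988] v=[3.0313 -0.6095 0.1329]
Step 4: x=[5.8565 9.0669 14.2014] v=[-0.8554 3.2518 -0.3896]
Step 5: x=[4.9811 10.3609 14.0872] v=[-3.5015 5.1759 -0.4569]
Step 6: x=[4.2054 11.2415 14.1322] v=[-3.1028 3.5224 0.1800]
Step 7: x=[4.1374 11.0858 14.4409] v=[-0.2721 -0.6230 1.2347]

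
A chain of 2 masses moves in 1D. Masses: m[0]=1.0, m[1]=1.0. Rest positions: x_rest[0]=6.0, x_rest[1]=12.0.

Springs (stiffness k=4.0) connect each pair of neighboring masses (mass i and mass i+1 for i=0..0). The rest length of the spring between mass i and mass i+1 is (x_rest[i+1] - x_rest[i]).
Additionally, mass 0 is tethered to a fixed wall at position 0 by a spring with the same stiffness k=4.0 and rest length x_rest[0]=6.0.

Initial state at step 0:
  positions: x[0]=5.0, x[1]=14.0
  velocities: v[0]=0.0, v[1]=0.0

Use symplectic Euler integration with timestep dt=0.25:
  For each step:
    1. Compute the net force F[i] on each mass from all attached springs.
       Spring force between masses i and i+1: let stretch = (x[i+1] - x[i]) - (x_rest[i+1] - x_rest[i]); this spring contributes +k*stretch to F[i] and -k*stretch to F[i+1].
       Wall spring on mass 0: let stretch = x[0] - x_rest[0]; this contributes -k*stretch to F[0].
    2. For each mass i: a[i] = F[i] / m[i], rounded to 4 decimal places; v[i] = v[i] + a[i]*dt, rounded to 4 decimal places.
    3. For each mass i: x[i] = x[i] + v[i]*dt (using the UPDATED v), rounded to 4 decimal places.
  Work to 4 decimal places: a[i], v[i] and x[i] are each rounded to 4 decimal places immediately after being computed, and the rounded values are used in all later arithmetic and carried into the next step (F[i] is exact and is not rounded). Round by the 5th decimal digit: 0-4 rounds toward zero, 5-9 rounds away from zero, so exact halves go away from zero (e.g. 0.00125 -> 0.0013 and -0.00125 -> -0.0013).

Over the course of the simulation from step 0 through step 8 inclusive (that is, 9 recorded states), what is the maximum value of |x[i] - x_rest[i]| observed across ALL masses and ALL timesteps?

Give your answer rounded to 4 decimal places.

Step 0: x=[5.0000 14.0000] v=[0.0000 0.0000]
Step 1: x=[6.0000 13.2500] v=[4.0000 -3.0000]
Step 2: x=[7.3125 12.1875] v=[5.2500 -4.2500]
Step 3: x=[8.0156 11.4063] v=[2.8125 -3.1250]
Step 4: x=[7.5625 11.2774] v=[-1.8124 -0.5157]
Step 5: x=[6.1475 11.7198] v=[-5.6600 1.7694]
Step 6: x=[4.5887 12.2691] v=[-6.2352 2.1971]
Step 7: x=[3.8028 12.3983] v=[-3.1435 0.5167]
Step 8: x=[4.2151 11.8786] v=[1.6492 -2.0788]
Max displacement = 2.1972

Answer: 2.1972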